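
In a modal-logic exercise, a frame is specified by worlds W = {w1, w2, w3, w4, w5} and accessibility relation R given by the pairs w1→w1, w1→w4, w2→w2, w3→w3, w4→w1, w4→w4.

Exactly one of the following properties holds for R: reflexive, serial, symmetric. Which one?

Reflexive: no — w5 is not related to itself.
Serial: no — w5 has no R-successor.
Symmetric: yes — every pair in R has its reverse in R.
Only symmetric holds.

symmetric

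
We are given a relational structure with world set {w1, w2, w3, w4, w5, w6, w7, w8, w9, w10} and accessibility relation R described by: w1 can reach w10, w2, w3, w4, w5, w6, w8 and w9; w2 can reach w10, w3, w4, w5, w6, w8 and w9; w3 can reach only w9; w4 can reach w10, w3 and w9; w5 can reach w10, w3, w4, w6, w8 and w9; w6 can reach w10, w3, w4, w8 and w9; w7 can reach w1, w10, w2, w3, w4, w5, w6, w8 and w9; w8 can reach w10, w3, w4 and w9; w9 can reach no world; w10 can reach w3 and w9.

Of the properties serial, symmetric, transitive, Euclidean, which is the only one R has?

Serial: no — w9 has no R-successor.
Symmetric: no — w1 R w10 but not w10 R w1.
Transitive: yes — every two-step R-path is closed by a direct edge.
Euclidean: no — w1 R w10 and w1 R w2, but not w10 R w2.
Only transitive holds.

transitive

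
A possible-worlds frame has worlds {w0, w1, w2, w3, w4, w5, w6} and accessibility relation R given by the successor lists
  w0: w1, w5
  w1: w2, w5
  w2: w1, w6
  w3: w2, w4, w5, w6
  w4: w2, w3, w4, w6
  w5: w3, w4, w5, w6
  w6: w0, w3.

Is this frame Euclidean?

Euclidean: no — w0 R w5 and w0 R w1, but not w5 R w1.

No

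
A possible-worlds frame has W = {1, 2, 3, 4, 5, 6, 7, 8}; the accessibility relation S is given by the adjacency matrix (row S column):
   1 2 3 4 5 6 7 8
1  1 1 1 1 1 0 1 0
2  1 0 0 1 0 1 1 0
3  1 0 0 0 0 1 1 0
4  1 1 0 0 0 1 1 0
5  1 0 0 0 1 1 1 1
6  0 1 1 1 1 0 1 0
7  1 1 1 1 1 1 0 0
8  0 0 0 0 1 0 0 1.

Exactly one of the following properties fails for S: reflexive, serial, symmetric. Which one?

Reflexive: no — 2 is not related to itself.
Serial: yes — every world has a successor (e.g. 1 S 1).
Symmetric: yes — every pair in S has its reverse in S.
Only reflexive fails.

reflexive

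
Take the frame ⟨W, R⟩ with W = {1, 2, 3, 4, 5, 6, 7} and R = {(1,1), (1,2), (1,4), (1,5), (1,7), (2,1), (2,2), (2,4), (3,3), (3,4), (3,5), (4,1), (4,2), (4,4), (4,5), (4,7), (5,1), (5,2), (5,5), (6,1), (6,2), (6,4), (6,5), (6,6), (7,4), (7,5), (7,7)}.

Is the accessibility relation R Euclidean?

Euclidean: no — 1 R 2 and 1 R 5, but not 2 R 5.

No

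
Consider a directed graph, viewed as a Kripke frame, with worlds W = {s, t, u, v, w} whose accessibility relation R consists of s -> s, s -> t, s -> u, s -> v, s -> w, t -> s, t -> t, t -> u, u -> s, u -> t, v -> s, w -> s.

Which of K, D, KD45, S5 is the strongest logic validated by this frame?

D

Serial (axiom D): yes — every world has a successor (e.g. s R s).
Euclidean (axiom 5): no — s R t and s R v, but not t R v.
Transitive (axiom 4): no — t R s and s R v, but not t R v.
Reflexive (axiom T): no — u is not related to itself.
So F validates K, D; KD45 would additionally require R to be Euclidean and transitive. The strongest is D.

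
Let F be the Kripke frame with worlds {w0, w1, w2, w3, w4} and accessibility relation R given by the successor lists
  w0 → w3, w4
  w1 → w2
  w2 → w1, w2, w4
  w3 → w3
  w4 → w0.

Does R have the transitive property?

No

Transitive: no — w1 R w2 and w2 R w4, but not w1 R w4.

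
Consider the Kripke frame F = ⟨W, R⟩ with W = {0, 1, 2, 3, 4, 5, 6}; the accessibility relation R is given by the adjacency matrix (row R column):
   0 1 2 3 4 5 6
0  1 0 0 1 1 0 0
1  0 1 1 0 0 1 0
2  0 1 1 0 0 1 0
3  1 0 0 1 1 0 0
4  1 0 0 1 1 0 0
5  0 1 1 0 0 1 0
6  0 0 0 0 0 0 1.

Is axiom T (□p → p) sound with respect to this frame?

Yes

By correspondence theory, T is valid on a frame iff R is reflexive.
Reflexive: yes — every world is R-related to itself.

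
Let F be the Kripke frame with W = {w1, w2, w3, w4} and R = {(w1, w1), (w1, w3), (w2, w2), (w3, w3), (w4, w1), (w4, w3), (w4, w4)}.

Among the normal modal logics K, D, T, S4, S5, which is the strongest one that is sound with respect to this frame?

Serial (axiom D): yes — every world has a successor (e.g. w1 R w1).
Reflexive (axiom T): yes — every world is R-related to itself.
Transitive (axiom 4): yes — every two-step R-path is closed by a direct edge.
Euclidean (axiom 5): no — w4 R w3 and w4 R w1, but not w3 R w1.
So F validates K, D, T, S4; S5 would additionally require R to be Euclidean. The strongest is S4.

S4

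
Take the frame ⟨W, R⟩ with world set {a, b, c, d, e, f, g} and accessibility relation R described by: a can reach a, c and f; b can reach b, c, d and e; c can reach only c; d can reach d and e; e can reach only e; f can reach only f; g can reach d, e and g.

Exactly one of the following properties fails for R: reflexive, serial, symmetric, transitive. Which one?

symmetric

Reflexive: yes — every world is R-related to itself.
Serial: yes — every world has a successor (e.g. a R a).
Symmetric: no — a R c but not c R a.
Transitive: yes — every two-step R-path is closed by a direct edge.
Only symmetric fails.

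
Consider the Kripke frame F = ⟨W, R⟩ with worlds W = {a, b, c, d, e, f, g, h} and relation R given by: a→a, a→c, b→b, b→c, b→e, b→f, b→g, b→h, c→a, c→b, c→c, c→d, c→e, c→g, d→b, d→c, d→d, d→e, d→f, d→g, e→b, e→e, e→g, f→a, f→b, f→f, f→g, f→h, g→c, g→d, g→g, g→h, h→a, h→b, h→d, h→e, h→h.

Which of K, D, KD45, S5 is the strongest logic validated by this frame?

Serial (axiom D): yes — every world has a successor (e.g. a R a).
Euclidean (axiom 5): no — b R c and b R f, but not c R f.
Transitive (axiom 4): no — a R c and c R b, but not a R b.
Reflexive (axiom T): yes — every world is R-related to itself.
So F validates K, D; KD45 would additionally require R to be Euclidean and transitive. The strongest is D.

D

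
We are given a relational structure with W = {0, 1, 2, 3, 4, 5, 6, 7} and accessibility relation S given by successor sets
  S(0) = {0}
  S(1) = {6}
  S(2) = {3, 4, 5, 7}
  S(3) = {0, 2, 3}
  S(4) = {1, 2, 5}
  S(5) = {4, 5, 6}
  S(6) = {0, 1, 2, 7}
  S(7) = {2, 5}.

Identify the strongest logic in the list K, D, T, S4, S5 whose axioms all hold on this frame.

Serial (axiom D): yes — every world has a successor (e.g. 0 S 0).
Reflexive (axiom T): no — 1 is not related to itself.
Transitive (axiom 4): no — 1 S 6 and 6 S 0, but not 1 S 0.
Euclidean (axiom 5): no — 2 S 3 and 2 S 4, but not 3 S 4.
So F validates K, D; T would additionally require S to be reflexive. The strongest is D.

D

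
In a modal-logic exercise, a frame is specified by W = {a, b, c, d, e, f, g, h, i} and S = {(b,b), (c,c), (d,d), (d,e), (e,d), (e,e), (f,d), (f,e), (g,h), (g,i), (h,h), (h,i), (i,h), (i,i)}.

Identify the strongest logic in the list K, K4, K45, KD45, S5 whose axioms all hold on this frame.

K45

Transitive (axiom 4): yes — every two-step S-path is closed by a direct edge.
Euclidean (axiom 5): yes — any two successors of a common world are S-related.
Serial (axiom D): no — a has no S-successor.
Reflexive (axiom T): no — a is not related to itself.
So F validates K, K4, K45; KD45 would additionally require S to be serial. The strongest is K45.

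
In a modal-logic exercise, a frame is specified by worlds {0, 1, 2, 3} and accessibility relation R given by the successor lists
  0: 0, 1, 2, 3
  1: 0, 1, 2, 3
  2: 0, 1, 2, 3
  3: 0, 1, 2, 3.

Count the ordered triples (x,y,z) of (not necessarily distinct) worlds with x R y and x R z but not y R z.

0

R is Euclidean; there are no such tuples.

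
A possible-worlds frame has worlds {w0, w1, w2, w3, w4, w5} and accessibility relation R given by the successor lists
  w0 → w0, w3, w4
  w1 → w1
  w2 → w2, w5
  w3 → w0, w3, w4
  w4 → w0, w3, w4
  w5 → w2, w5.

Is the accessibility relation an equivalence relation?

Reflexive: yes — every world is R-related to itself.
Symmetric: yes — every pair in R has its reverse in R.
Transitive: yes — every two-step R-path is closed by a direct edge.
So R is an equivalence relation.

Yes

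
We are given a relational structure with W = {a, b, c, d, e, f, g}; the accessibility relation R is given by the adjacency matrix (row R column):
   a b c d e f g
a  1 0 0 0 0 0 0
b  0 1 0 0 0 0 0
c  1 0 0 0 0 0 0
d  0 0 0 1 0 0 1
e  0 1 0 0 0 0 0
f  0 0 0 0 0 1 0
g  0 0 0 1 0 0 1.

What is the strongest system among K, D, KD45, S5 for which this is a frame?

KD45

Serial (axiom D): yes — every world has a successor (e.g. a R a).
Euclidean (axiom 5): yes — any two successors of a common world are R-related.
Transitive (axiom 4): yes — every two-step R-path is closed by a direct edge.
Reflexive (axiom T): no — c is not related to itself.
So F validates K, D, KD45; S5 would additionally require R to be reflexive. The strongest is KD45.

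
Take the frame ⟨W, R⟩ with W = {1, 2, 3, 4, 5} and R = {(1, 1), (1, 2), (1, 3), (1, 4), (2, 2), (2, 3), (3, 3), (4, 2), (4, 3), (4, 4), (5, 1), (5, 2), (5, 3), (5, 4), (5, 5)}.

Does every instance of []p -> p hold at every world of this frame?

Axiom T corresponds to the accessibility relation being reflexive.
Reflexive: yes — every world is R-related to itself.

Yes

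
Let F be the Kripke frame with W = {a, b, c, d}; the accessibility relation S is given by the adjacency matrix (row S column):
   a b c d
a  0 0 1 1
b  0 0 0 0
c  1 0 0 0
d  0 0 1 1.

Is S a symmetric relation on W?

Symmetric: no — a S d but not d S a.

No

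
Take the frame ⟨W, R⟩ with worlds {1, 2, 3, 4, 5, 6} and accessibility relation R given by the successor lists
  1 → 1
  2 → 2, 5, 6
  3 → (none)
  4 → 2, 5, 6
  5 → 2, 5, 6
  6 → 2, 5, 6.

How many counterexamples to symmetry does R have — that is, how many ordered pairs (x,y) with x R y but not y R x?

Enumerating: (4,2), (4,5), (4,6).

3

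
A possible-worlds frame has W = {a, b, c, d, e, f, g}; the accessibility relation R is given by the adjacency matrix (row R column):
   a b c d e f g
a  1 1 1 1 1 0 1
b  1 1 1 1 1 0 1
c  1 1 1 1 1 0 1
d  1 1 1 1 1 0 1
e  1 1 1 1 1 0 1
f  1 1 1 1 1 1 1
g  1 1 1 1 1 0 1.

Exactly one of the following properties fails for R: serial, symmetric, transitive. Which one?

Serial: yes — every world has a successor (e.g. a R a).
Symmetric: no — f R a but not a R f.
Transitive: yes — every two-step R-path is closed by a direct edge.
Only symmetric fails.

symmetric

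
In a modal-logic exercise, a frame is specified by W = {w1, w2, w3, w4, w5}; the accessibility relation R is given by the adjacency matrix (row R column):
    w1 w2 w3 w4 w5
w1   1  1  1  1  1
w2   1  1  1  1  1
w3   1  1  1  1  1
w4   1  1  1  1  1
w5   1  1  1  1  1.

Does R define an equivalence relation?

Reflexive: yes — every world is R-related to itself.
Symmetric: yes — every pair in R has its reverse in R.
Transitive: yes — every two-step R-path is closed by a direct edge.
So R is an equivalence relation.

Yes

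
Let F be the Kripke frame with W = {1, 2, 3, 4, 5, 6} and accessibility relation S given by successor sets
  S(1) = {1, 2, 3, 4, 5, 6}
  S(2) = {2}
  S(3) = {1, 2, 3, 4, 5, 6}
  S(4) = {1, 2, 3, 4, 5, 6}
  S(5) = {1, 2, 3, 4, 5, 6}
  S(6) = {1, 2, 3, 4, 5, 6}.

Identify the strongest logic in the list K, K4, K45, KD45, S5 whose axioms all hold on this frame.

Transitive (axiom 4): yes — every two-step S-path is closed by a direct edge.
Euclidean (axiom 5): no — 1 S 2 and 1 S 3, but not 2 S 3.
Serial (axiom D): yes — every world has a successor (e.g. 1 S 1).
Reflexive (axiom T): yes — every world is S-related to itself.
So F validates K, K4; K45 would additionally require S to be Euclidean. The strongest is K4.

K4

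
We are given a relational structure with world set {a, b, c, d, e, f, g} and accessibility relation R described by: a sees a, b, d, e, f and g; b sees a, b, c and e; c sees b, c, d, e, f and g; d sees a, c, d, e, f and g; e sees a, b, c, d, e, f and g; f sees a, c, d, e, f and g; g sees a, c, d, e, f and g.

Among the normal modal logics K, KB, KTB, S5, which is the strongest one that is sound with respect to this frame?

Symmetric (axiom B): yes — every pair in R has its reverse in R.
Reflexive (axiom T): yes — every world is R-related to itself.
Euclidean (axiom 5): no — a R b and a R d, but not b R d.
So F validates K, KB, KTB; S5 would additionally require R to be Euclidean. The strongest is KTB.

KTB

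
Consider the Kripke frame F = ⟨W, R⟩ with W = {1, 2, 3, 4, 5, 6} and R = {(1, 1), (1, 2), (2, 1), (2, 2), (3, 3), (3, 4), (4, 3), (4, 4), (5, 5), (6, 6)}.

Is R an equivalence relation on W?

Yes

Reflexive: yes — every world is R-related to itself.
Symmetric: yes — every pair in R has its reverse in R.
Transitive: yes — every two-step R-path is closed by a direct edge.
So R is an equivalence relation.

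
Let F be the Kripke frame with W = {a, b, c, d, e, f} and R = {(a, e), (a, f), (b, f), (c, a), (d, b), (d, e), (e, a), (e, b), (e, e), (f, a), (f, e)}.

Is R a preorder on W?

Reflexive: no — a is not related to itself.
Transitive: no — a R e and e R b, but not a R b.
So R is not a preorder.

No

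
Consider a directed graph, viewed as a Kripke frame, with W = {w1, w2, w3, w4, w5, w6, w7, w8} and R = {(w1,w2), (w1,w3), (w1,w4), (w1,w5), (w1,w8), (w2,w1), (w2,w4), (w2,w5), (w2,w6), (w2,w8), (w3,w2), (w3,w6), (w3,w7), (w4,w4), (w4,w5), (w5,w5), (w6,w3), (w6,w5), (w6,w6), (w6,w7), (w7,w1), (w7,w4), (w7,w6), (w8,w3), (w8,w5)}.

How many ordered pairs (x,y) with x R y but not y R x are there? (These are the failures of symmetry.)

Enumerating: (w1,w3), (w1,w4), (w1,w5), (w1,w8), (w2,w4), (w2,w5), (w2,w6), (w2,w8), (w3,w2), (w3,w7), (w4,w5), (w6,w5), (w7,w1), (w7,w4), (w8,w3), (w8,w5).

16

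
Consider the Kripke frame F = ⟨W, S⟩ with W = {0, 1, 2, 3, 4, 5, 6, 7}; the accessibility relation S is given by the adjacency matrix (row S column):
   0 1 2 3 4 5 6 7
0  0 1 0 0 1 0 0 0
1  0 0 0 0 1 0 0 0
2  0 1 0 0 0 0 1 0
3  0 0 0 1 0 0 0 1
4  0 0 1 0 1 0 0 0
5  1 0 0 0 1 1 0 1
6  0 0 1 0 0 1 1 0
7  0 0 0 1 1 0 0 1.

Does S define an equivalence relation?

No

Reflexive: no — 0 is not related to itself.
Symmetric: no — 0 S 1 but not 1 S 0.
Transitive: no — 0 S 4 and 4 S 2, but not 0 S 2.
So S is not an equivalence relation.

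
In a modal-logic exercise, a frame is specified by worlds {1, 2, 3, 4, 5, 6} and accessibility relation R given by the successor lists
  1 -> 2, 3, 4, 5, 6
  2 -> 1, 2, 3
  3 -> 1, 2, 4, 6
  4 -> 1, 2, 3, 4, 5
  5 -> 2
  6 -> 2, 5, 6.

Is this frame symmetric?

No

Symmetric: no — 1 R 5 but not 5 R 1.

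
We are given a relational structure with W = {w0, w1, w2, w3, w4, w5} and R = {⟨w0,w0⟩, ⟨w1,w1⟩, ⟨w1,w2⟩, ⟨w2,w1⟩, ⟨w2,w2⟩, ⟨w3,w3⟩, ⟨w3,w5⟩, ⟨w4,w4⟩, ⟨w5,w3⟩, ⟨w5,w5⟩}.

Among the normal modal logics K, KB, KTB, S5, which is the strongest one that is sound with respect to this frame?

S5

Symmetric (axiom B): yes — every pair in R has its reverse in R.
Reflexive (axiom T): yes — every world is R-related to itself.
Euclidean (axiom 5): yes — any two successors of a common world are R-related.
So F validates K, KB, KTB, S5. The strongest is S5.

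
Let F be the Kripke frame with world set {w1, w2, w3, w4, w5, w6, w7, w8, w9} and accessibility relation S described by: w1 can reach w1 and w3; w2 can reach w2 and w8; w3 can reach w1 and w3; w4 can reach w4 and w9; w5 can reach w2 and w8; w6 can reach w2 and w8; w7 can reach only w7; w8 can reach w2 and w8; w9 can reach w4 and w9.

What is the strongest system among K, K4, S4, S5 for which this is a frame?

K4

Transitive (axiom 4): yes — every two-step S-path is closed by a direct edge.
Reflexive (axiom T): no — w5 is not related to itself.
Euclidean (axiom 5): yes — any two successors of a common world are S-related.
So F validates K, K4; S4 would additionally require S to be reflexive. The strongest is K4.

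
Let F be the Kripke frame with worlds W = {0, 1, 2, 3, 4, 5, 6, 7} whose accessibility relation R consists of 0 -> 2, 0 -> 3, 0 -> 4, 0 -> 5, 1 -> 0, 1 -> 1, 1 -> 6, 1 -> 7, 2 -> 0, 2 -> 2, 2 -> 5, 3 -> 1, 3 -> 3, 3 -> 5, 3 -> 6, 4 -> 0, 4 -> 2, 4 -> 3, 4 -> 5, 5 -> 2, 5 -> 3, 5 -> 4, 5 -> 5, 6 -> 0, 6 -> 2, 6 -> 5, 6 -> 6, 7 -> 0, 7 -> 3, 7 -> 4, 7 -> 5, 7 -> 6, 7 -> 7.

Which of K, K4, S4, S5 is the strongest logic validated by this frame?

K

Transitive (axiom 4): no — 0 R 3 and 3 R 1, but not 0 R 1.
Reflexive (axiom T): no — 0 is not related to itself.
Euclidean (axiom 5): no — 0 R 2 and 0 R 3, but not 2 R 3.
So F validates K; K4 would additionally require R to be transitive. The strongest is K.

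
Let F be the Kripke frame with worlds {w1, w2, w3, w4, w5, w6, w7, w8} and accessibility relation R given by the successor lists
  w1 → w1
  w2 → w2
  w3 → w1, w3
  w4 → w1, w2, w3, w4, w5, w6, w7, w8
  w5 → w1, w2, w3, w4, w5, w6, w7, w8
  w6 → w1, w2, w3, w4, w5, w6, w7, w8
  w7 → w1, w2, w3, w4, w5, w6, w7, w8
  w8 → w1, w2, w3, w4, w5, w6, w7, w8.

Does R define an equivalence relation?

Reflexive: yes — every world is R-related to itself.
Symmetric: no — w3 R w1 but not w1 R w3.
Transitive: yes — every two-step R-path is closed by a direct edge.
So R is not an equivalence relation.

No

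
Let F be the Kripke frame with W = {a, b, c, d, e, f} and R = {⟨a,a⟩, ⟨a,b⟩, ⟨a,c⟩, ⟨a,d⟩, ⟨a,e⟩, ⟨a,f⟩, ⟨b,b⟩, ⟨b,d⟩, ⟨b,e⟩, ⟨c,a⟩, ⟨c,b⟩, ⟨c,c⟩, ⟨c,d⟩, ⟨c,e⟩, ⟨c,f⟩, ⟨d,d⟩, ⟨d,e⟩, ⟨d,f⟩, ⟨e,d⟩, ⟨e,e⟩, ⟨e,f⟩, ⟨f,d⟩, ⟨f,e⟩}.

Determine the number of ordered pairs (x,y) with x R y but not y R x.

10

Enumerating: (a,b), (a,d), (a,e), (a,f), (b,d), (b,e), (c,b), (c,d), (c,e), (c,f).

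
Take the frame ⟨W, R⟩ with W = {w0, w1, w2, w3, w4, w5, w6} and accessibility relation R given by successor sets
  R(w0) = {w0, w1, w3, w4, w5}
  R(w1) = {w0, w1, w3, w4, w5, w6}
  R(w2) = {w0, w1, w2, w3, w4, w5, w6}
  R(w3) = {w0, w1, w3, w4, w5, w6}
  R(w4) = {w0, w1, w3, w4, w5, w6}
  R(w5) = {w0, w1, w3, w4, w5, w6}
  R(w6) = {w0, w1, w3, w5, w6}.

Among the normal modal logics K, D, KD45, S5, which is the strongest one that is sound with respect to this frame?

Serial (axiom D): yes — every world has a successor (e.g. w0 R w0).
Euclidean (axiom 5): no — w1 R w0 and w1 R w6, but not w0 R w6.
Transitive (axiom 4): no — w0 R w1 and w1 R w6, but not w0 R w6.
Reflexive (axiom T): yes — every world is R-related to itself.
So F validates K, D; KD45 would additionally require R to be Euclidean and transitive. The strongest is D.

D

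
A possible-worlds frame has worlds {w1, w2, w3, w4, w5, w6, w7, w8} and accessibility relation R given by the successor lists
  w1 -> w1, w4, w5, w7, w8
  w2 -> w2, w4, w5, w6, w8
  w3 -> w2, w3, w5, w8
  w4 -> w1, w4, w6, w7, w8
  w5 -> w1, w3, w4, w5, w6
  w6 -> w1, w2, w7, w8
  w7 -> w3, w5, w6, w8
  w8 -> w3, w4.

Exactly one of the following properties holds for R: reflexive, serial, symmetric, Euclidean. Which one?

Reflexive: no — w6 is not related to itself.
Serial: yes — every world has a successor (e.g. w1 R w1).
Symmetric: no — w1 R w7 but not w7 R w1.
Euclidean: no — w1 R w4 and w1 R w5, but not w4 R w5.
Only serial holds.

serial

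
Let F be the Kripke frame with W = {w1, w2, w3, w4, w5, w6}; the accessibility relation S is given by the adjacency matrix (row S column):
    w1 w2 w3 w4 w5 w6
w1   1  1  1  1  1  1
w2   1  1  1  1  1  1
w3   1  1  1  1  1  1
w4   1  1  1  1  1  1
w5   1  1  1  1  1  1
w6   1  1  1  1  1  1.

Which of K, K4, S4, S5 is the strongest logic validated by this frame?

Transitive (axiom 4): yes — every two-step S-path is closed by a direct edge.
Reflexive (axiom T): yes — every world is S-related to itself.
Euclidean (axiom 5): yes — any two successors of a common world are S-related.
So F validates K, K4, S4, S5. The strongest is S5.

S5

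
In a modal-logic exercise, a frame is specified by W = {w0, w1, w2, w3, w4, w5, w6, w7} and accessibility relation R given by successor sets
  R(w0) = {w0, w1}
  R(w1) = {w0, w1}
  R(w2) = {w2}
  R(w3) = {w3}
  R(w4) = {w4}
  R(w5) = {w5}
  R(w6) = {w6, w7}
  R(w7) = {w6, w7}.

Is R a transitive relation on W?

Yes

Transitive: yes — every two-step R-path is closed by a direct edge.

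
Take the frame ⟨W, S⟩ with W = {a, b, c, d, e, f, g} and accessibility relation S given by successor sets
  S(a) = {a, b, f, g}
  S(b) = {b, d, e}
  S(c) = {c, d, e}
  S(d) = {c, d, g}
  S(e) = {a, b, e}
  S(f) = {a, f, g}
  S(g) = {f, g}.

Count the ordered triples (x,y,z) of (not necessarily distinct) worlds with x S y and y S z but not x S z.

Enumerating: (a,b,d), (a,b,e), (b,d,c), (b,d,g), (b,e,a), (c,d,g), (c,e,a), (c,e,b), (d,c,e), (d,g,f), (e,a,f), (e,a,g), (e,b,d), (f,a,b), (g,f,a).

15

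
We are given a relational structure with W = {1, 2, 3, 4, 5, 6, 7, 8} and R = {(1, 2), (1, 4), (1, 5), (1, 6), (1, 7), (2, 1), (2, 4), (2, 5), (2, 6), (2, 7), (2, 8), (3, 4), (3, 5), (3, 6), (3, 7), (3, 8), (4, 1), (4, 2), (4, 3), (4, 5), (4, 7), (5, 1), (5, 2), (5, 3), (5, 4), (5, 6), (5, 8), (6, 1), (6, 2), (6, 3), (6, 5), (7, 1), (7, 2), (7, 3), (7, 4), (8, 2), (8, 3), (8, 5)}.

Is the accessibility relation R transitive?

Transitive: no — 1 R 2 and 2 R 8, but not 1 R 8.

No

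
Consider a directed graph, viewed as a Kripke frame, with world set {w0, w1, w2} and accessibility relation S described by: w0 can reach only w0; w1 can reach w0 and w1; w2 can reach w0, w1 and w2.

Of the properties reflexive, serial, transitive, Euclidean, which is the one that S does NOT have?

Reflexive: yes — every world is S-related to itself.
Serial: yes — every world has a successor (e.g. w0 S w0).
Transitive: yes — every two-step S-path is closed by a direct edge.
Euclidean: no — w2 S w0 and w2 S w1, but not w0 S w1.
Only Euclidean fails.

Euclidean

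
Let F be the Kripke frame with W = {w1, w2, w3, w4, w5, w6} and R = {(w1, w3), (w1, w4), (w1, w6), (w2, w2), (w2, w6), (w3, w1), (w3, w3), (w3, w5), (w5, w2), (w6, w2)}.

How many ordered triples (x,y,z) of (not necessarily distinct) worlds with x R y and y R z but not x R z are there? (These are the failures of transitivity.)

8

Enumerating: (w1,w3,w1), (w1,w3,w5), (w1,w6,w2), (w3,w1,w4), (w3,w1,w6), (w3,w5,w2), (w5,w2,w6), (w6,w2,w6).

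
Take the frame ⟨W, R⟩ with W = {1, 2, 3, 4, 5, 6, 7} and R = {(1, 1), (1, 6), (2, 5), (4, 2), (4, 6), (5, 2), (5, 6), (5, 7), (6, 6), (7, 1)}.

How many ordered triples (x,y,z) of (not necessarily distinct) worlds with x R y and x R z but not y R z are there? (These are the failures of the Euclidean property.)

Enumerating: (1,6,1), (2,5,5), (4,2,2), (4,2,6), (4,6,2), (5,2,2), (5,2,6), (5,2,7), (5,6,2), (5,6,7), (5,7,2), (5,7,6), (5,7,7).

13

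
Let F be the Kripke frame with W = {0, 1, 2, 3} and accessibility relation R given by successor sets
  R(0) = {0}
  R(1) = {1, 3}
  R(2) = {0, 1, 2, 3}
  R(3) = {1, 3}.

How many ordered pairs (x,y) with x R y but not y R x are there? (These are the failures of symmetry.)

3

Enumerating: (2,0), (2,1), (2,3).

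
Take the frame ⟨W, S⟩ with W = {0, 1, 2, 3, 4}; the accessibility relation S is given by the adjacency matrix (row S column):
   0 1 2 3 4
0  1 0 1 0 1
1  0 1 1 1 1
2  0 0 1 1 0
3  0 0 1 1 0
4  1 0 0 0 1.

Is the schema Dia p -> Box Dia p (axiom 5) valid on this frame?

The schema 5 characterises exactly the Euclidean frames.
Euclidean: no — 0 S 2 and 0 S 4, but not 2 S 4.

No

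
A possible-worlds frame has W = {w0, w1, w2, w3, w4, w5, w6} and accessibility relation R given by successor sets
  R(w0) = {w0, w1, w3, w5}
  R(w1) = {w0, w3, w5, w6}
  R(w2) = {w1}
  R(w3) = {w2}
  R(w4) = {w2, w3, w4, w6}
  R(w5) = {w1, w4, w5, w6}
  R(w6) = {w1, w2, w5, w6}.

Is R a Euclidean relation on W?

No

Euclidean: no — w0 R w3 and w0 R w1, but not w3 R w1.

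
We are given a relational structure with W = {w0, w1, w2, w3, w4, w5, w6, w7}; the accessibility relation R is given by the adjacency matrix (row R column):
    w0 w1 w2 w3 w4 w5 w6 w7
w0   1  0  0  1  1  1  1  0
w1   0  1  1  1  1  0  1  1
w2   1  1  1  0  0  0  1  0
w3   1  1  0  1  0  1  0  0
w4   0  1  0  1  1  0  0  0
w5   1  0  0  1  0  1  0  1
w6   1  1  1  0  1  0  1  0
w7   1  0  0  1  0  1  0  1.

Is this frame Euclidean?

Euclidean: no — w0 R w3 and w0 R w4, but not w3 R w4.

No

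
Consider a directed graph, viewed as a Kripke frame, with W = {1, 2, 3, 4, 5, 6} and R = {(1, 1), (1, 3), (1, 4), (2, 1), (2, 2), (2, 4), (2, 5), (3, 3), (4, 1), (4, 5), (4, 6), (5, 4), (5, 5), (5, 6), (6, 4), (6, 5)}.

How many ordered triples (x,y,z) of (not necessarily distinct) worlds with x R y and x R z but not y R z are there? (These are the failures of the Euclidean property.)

18

Enumerating: (1,3,1), (1,3,4), (1,4,3), (1,4,4), (2,1,2), (2,1,5), (2,4,2), (2,4,4), (2,5,1), (2,5,2), (4,1,5), (4,1,6), (4,5,1), (4,6,1), (4,6,6), (5,4,4), (5,6,6), (6,4,4).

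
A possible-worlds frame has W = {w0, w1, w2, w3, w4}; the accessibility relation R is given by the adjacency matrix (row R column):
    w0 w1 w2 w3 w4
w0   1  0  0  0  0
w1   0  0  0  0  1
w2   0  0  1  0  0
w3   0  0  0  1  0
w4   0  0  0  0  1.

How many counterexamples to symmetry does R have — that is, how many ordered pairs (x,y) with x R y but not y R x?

Enumerating: (w1,w4).

1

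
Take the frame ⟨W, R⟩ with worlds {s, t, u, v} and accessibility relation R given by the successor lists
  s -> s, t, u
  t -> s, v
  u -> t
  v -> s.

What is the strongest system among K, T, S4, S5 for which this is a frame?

K

Reflexive (axiom T): no — t is not related to itself.
Transitive (axiom 4): no — s R t and t R v, but not s R v.
Euclidean (axiom 5): no — s R t and s R u, but not t R u.
So F validates K; T would additionally require R to be reflexive. The strongest is K.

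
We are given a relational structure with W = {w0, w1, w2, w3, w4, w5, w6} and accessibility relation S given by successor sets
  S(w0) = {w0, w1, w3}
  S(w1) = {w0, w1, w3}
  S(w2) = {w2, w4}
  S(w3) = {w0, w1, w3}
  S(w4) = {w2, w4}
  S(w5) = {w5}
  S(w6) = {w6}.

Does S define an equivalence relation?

Reflexive: yes — every world is S-related to itself.
Symmetric: yes — every pair in S has its reverse in S.
Transitive: yes — every two-step S-path is closed by a direct edge.
So S is an equivalence relation.

Yes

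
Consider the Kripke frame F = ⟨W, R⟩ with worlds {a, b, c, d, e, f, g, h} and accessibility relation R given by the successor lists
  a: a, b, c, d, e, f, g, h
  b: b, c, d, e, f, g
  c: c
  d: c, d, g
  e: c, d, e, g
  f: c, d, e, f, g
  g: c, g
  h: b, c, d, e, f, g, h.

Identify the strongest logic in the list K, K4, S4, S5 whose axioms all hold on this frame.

Transitive (axiom 4): yes — every two-step R-path is closed by a direct edge.
Reflexive (axiom T): yes — every world is R-related to itself.
Euclidean (axiom 5): no — a R b and a R h, but not b R h.
So F validates K, K4, S4; S5 would additionally require R to be Euclidean. The strongest is S4.

S4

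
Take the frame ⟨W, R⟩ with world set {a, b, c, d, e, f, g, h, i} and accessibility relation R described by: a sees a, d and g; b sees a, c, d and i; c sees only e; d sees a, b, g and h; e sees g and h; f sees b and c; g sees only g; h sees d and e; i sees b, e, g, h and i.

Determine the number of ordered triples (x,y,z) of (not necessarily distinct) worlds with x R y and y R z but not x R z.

Enumerating: (a,d,b), (a,d,h), (b,a,g), (b,c,e), (b,d,b), (b,d,g), (b,d,h), (b,i,b), (b,i,e), (b,i,g), (b,i,h), (c,e,g), … and 23 more.
Total: 35.

35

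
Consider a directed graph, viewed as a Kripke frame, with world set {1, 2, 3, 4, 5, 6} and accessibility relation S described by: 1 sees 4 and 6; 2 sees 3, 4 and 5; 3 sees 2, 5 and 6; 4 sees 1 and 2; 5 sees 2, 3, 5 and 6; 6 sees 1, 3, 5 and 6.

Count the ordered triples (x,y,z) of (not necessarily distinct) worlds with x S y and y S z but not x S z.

26

Enumerating: (1,4,1), (1,4,2), (1,6,1), (1,6,3), (1,6,5), (2,3,2), (2,3,6), (2,4,1), (2,4,2), (2,5,2), (2,5,6), (3,2,3), … and 14 more.
Total: 26.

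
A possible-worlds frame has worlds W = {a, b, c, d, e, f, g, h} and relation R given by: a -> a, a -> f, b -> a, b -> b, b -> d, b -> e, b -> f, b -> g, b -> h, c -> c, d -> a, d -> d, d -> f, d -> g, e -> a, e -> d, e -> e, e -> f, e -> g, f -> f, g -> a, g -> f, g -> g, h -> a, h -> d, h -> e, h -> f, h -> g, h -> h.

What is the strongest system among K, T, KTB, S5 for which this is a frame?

T

Reflexive (axiom T): yes — every world is R-related to itself.
Symmetric (axiom B): no — a R f but not f R a.
Euclidean (axiom 5): no — b R a and b R d, but not a R d.
So F validates K, T; KTB would additionally require R to be symmetric. The strongest is T.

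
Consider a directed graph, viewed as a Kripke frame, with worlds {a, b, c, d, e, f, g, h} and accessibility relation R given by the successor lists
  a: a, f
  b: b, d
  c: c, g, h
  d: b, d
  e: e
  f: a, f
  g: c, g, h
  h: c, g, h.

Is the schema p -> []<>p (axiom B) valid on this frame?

By correspondence theory, B is valid on a frame iff R is symmetric.
Symmetric: yes — every pair in R has its reverse in R.

Yes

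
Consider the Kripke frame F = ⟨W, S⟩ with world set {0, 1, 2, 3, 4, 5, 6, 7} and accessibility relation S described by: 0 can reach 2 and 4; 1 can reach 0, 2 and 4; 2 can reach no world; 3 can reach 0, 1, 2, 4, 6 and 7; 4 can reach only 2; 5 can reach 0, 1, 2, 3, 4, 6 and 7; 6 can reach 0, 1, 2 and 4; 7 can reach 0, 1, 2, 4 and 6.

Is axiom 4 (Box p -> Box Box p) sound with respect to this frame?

Axiom 4 corresponds to the accessibility relation being transitive.
Transitive: yes — every two-step S-path is closed by a direct edge.

Yes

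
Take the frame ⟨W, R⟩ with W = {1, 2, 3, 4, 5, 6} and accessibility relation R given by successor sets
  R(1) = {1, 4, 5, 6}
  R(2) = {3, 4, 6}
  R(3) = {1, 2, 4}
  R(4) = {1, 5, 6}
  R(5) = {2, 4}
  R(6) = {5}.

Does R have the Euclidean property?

No

Euclidean: no — 1 R 5 and 1 R 6, but not 5 R 6.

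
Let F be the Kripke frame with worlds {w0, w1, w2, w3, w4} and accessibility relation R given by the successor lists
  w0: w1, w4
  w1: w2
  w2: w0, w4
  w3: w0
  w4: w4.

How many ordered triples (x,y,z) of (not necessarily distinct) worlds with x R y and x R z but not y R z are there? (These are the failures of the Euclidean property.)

7

Enumerating: (w0,w1,w1), (w0,w1,w4), (w0,w4,w1), (w1,w2,w2), (w2,w0,w0), (w2,w4,w0), (w3,w0,w0).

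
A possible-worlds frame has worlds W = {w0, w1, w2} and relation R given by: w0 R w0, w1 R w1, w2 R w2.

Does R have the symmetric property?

Yes

Symmetric: yes — every pair in R has its reverse in R.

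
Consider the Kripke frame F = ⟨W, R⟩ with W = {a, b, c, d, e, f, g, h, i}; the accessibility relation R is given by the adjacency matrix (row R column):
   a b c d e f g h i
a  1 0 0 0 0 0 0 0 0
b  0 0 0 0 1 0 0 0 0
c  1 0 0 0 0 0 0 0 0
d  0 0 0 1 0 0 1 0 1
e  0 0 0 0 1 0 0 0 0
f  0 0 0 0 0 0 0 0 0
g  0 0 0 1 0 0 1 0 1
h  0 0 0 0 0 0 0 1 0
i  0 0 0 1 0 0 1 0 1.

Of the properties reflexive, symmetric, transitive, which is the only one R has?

Reflexive: no — b is not related to itself.
Symmetric: no — b R e but not e R b.
Transitive: yes — every two-step R-path is closed by a direct edge.
Only transitive holds.

transitive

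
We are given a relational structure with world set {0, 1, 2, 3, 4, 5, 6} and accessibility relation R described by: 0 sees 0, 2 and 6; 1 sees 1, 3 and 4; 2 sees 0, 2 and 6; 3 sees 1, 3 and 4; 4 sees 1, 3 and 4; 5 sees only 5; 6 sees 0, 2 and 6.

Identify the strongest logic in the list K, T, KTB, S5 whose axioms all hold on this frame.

S5

Reflexive (axiom T): yes — every world is R-related to itself.
Symmetric (axiom B): yes — every pair in R has its reverse in R.
Euclidean (axiom 5): yes — any two successors of a common world are R-related.
So F validates K, T, KTB, S5. The strongest is S5.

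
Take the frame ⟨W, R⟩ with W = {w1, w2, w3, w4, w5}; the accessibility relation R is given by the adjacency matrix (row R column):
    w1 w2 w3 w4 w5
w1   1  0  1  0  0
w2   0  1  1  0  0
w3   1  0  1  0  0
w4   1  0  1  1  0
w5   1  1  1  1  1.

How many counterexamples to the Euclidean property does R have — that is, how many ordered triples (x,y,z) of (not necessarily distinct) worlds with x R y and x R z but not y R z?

Enumerating: (w2,w3,w2), (w4,w1,w4), (w4,w3,w4), (w5,w1,w2), (w5,w1,w4), (w5,w1,w5), (w5,w2,w1), (w5,w2,w4), (w5,w2,w5), (w5,w3,w2), (w5,w3,w4), (w5,w3,w5), (w5,w4,w2), (w5,w4,w5).

14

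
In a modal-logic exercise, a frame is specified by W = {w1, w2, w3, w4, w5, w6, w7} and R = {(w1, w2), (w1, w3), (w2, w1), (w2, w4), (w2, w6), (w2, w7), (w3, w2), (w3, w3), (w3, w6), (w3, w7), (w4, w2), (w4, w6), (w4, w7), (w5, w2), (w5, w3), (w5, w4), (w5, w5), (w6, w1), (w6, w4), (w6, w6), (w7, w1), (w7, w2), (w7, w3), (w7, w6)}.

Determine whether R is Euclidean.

No

Euclidean: no — w1 R w2 and w1 R w3, but not w2 R w3.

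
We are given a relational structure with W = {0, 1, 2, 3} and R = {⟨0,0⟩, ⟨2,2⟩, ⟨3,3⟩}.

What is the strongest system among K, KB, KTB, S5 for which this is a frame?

KB

Symmetric (axiom B): yes — every pair in R has its reverse in R.
Reflexive (axiom T): no — 1 is not related to itself.
Euclidean (axiom 5): yes — any two successors of a common world are R-related.
So F validates K, KB; KTB would additionally require R to be reflexive. The strongest is KB.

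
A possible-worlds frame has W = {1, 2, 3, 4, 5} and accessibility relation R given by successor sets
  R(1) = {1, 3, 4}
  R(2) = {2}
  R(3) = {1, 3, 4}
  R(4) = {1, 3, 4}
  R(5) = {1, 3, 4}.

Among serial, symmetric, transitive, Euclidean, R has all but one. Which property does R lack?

Serial: yes — every world has a successor (e.g. 1 R 1).
Symmetric: no — 5 R 1 but not 1 R 5.
Transitive: yes — every two-step R-path is closed by a direct edge.
Euclidean: yes — any two successors of a common world are R-related.
Only symmetric fails.

symmetric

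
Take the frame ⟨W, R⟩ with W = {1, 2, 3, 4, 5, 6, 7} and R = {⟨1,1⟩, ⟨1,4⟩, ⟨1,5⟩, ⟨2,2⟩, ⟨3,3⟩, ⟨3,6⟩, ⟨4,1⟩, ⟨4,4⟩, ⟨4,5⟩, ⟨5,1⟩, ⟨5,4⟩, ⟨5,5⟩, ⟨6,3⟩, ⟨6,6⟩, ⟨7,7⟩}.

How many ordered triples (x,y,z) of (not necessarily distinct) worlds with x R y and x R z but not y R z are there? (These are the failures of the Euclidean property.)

R is Euclidean; there are no such tuples.

0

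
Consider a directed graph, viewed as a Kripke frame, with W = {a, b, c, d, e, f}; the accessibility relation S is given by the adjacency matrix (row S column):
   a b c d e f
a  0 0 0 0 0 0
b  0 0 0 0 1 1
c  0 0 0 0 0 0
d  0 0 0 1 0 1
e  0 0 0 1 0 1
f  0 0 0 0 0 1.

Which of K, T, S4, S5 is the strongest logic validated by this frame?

Reflexive (axiom T): no — a is not related to itself.
Transitive (axiom 4): no — b S e and e S d, but not b S d.
Euclidean (axiom 5): no — b S f and b S e, but not f S e.
So F validates K; T would additionally require S to be reflexive. The strongest is K.

K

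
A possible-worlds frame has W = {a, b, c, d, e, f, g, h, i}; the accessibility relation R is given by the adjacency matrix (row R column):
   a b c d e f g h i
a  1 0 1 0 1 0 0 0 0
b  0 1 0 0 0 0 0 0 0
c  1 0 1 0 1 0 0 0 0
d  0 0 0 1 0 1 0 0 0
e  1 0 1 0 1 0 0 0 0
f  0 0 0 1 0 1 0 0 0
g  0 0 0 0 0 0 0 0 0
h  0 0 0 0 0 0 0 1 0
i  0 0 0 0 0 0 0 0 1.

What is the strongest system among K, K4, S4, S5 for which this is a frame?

Transitive (axiom 4): yes — every two-step R-path is closed by a direct edge.
Reflexive (axiom T): no — g is not related to itself.
Euclidean (axiom 5): yes — any two successors of a common world are R-related.
So F validates K, K4; S4 would additionally require R to be reflexive. The strongest is K4.

K4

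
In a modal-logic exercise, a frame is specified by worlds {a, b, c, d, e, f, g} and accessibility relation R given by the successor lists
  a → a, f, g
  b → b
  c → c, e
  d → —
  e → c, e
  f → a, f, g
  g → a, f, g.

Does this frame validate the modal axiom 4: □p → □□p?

By correspondence theory, 4 is valid on a frame iff R is transitive.
Transitive: yes — every two-step R-path is closed by a direct edge.

Yes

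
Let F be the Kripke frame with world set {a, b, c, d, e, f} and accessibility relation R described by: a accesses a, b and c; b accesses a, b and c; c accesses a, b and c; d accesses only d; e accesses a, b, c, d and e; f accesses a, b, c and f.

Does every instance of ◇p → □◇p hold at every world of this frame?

The schema 5 characterises exactly the Euclidean frames.
Euclidean: no — e R a and e R d, but not a R d.

No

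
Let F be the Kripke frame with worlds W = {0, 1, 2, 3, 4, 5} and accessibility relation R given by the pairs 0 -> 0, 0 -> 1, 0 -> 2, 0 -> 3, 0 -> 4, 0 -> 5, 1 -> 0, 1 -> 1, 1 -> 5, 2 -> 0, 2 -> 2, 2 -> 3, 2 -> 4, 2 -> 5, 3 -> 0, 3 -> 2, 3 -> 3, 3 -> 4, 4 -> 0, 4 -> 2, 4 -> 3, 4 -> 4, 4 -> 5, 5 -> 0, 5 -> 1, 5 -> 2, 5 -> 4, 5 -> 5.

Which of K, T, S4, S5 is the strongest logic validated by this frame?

T

Reflexive (axiom T): yes — every world is R-related to itself.
Transitive (axiom 4): no — 1 R 0 and 0 R 2, but not 1 R 2.
Euclidean (axiom 5): no — 0 R 1 and 0 R 2, but not 1 R 2.
So F validates K, T; S4 would additionally require R to be transitive. The strongest is T.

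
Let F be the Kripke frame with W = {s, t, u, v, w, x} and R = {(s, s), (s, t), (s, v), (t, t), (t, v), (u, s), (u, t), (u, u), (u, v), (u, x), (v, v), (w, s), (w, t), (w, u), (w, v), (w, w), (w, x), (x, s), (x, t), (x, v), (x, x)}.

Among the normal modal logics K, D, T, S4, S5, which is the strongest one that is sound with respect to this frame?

S4

Serial (axiom D): yes — every world has a successor (e.g. s R s).
Reflexive (axiom T): yes — every world is R-related to itself.
Transitive (axiom 4): yes — every two-step R-path is closed by a direct edge.
Euclidean (axiom 5): no — s R v and s R t, but not v R t.
So F validates K, D, T, S4; S5 would additionally require R to be Euclidean. The strongest is S4.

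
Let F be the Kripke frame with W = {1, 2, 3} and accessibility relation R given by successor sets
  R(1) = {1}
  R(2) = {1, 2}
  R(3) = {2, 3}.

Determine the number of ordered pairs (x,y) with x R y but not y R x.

Enumerating: (2,1), (3,2).

2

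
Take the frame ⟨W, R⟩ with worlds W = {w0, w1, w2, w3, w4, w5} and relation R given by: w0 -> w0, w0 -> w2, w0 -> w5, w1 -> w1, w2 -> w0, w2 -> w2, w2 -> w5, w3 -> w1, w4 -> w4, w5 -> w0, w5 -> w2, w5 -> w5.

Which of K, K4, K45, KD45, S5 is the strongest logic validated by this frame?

KD45

Transitive (axiom 4): yes — every two-step R-path is closed by a direct edge.
Euclidean (axiom 5): yes — any two successors of a common world are R-related.
Serial (axiom D): yes — every world has a successor (e.g. w0 R w0).
Reflexive (axiom T): no — w3 is not related to itself.
So F validates K, K4, K45, KD45; S5 would additionally require R to be reflexive. The strongest is KD45.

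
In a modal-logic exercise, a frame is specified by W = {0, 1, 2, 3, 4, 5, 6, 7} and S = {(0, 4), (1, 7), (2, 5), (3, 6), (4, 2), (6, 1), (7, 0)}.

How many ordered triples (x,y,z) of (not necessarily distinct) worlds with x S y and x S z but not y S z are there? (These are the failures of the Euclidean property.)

Enumerating: (0,4,4), (1,7,7), (2,5,5), (3,6,6), (4,2,2), (6,1,1), (7,0,0).

7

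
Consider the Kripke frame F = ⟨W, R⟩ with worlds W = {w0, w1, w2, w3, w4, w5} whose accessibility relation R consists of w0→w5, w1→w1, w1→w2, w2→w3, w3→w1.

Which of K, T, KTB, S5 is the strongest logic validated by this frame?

Reflexive (axiom T): no — w0 is not related to itself.
Symmetric (axiom B): no — w0 R w5 but not w5 R w0.
Euclidean (axiom 5): no — w0 R w5 and w0 R w5, but not w5 R w5.
So F validates K; T would additionally require R to be reflexive. The strongest is K.

K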